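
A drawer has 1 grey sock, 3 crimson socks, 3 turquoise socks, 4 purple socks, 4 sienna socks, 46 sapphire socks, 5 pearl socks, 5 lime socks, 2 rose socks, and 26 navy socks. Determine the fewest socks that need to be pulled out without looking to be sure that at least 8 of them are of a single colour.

An adversary could hand out at most 7 socks per colour (8 colours run out sooner): 1 + 3 + 3 + 4 + 4 + 7 + 5 + 5 + 2 + 7 = 41 socks and still no colour has 8.
Pigeonhole: one more sock lands in a colour already at 7, so 42 draws are enough and 41 are not.

42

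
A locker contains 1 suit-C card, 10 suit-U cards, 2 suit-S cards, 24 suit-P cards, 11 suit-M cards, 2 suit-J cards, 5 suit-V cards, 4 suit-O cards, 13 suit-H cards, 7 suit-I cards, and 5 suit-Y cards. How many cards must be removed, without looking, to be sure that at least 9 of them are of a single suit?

59

By pigeonhole, the 11 suits are the holes; the cards drawn are the pigeons.
To avoid 9 of any one suit, the worst case takes at most 8 of each suit, or every card of a suit that has fewer than 8.
That gives 1 + 8 + 2 + 8 + 8 + 2 + 5 + 4 + 8 + 7 + 5 = 58 cards with no suit reaching 9.
The next card forces some suit to 9, so 58 + 1 = 59.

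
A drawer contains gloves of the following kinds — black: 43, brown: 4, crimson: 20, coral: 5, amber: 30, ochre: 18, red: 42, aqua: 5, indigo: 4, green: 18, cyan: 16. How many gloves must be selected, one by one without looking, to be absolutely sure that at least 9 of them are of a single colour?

An adversary could hand out at most 8 gloves per colour (4 colours run out sooner): 8 + 4 + 8 + 5 + 8 + 8 + 8 + 5 + 4 + 8 + 8 = 74 gloves and still no colour has 9.
By pigeonhole, one more glove lands in a colour already at 8, so 75 draws are enough and 74 are not.

75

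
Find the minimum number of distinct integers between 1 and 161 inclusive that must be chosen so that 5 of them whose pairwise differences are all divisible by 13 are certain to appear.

53

Integers whose pairwise differences are multiples of 13 are exactly those sharing a remainder mod 13. The 13 residue classes mod 13 are the pigeonholes.
With 52 integers one could put 4 in each residue class and have no class reach 5.
The 53rd integer pushes some class to 5, so 13·4 + 1 = 53.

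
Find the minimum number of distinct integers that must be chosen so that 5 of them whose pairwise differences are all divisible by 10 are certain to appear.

Integers whose pairwise differences are multiples of 10 are exactly those sharing a remainder mod 10. By pigeonhole, the 10 residue classes mod 10 are the pigeonholes.
With 40 integers one could put 4 in each residue class and have no class reach 5.
The 41st integer pushes some class to 5, so 10·4 + 1 = 41.

41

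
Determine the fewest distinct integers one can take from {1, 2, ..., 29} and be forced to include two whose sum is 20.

21

A set avoiding the sum 20 can contain at most one of each pair {x, 20−x}, plus the 11 elements whose complement lies outside the range or equal to its own complement.
The integers 10, …, 29 (20 of them) are such a set: any two sum to at least 10+11 = 21 > 20.
By the pigeonhole principle, any 21st integer completes one of the 9 pairs, so 21 choices force a sum of 20.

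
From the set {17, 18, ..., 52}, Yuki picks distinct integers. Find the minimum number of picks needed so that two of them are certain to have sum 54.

27

A set avoiding the sum 54 can contain at most one of each pair {x, 54−x}, plus the 16 elements whose complement lies outside the range or equal to its own complement.
The integers 27, …, 52 (26 of them) are such a set: any two sum to at least 27+28 = 55 > 54.
By pigeonhole, any 27th integer completes one of the 10 pairs, so 27 choices force a sum of 54.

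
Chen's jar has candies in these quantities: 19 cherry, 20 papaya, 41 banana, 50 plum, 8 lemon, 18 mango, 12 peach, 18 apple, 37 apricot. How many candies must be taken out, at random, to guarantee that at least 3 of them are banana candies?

In the worst case for collecting banana candies, every non-banana candy comes out first.
There are 19 + 20 + 50 + 8 + 18 + 12 + 18 + 37 = 182 non-banana candies altogether.
After those, each further candy must be banana, so 182 + 3 = 185 draws guarantee 3 banana candies.

185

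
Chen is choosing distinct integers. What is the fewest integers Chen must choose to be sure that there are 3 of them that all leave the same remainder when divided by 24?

49

The 24 residue classes mod 24 are the pigeonholes.
With 48 integers one could put 2 in each residue class and have no class reach 3.
The 49th integer pushes some class to 3, so 24·2 + 1 = 49.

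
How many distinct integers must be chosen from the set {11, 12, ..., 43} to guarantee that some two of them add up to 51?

19

A set avoiding the sum 51 can contain at most one of each pair {x, 51−x}, plus the 3 elements whose complement lies outside the range.
The integers 26, …, 43 (18 of them) are such a set: any two sum to at least 26+27 = 53 > 51.
By pigeonhole, any 19th integer completes one of the 15 pairs, so 19 choices force a sum of 51.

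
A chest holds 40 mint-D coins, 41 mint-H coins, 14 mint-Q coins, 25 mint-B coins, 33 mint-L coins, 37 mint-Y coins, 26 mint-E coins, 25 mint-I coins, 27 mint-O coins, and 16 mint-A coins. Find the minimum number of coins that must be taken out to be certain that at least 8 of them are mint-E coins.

In the worst case for collecting mint-E coins, every non-mint-E coin comes out first.
There are 40 + 41 + 14 + 25 + 33 + 37 + 25 + 27 + 16 = 258 non-mint-E coins altogether.
After those, each further coin must be mint-E, so 258 + 8 = 266 draws guarantee 8 mint-E coins.

266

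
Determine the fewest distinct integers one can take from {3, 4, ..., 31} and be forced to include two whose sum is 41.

Group the elements by complementary pair {x, 41−x}: {10,31}, {11,30}, {12,29}, …, giving 11 two-element pairs and 7 integers whose partner 41−x falls outside [3,31].
By the pigeonhole principle, treating each of those 18 groups as a pigeonhole, one can pick one integer per group — 18 integers — with no two summing to 41.
The 19th integer lands in an occupied pair, forcing a sum of 41.

19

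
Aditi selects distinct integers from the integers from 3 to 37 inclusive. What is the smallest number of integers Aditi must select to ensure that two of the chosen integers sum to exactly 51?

24

Group the elements by complementary pair {x, 51−x}: {14,37}, {15,36}, {16,35}, …, giving 12 two-element pairs and 11 integers whose partner 51−x falls outside [3,37].
By pigeonhole, treating each of those 23 groups as a pigeonhole, one can pick one integer per group — 23 integers — with no two summing to 51.
The 24th integer lands in an occupied pair, forcing a sum of 51.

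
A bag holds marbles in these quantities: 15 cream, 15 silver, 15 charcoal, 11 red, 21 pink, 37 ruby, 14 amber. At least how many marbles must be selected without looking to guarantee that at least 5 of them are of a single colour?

29

An adversary could hand out at most 4 marbles per colour: 4 + 4 + 4 + 4 + 4 + 4 + 4 = 28 marbles and still no colour has 5.
Pigeonhole: one more marble lands in a colour already at 4, so 29 draws are enough and 28 are not.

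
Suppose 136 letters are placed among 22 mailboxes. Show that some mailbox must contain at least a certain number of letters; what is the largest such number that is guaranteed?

7

The 22 mailboxes are the holes and the 136 letters are the pigeons.
If every mailbox held at most 6 letters, the total would be at most 22 × 6 = 132, which is less than 136.
So some mailbox holds at least ⌈136/22⌉ = 7 letters.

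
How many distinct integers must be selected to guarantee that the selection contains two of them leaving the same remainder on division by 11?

The 11 residue classes mod 11 are the pigeonholes.
With 11 integers one could put 1 in each residue class and have no class reach 2.
The 12th integer pushes some class to 2, so 11·1 + 1 = 12.

12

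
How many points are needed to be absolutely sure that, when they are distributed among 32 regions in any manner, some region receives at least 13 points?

385

With 384 points one could put exactly 12 in each of the 32 regions, and no region would reach 13.
One more point must land in a region that already has 12, giving it 13.
So 32 × 12 + 1 = 385 points are required.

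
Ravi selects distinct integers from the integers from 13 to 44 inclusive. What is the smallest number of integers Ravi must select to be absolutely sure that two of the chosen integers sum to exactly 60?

19

Group the elements by complementary pair {x, 60−x}: {16,44}, {17,43}, {18,42}, …, giving 14 two-element pairs, the single value 30 (it cannot pair with itself since the integers are distinct), and 3 integers whose partner 60−x falls outside [13,44].
Treating each of those 18 groups as a pigeonhole, one can pick one integer per group — 18 integers — with no two summing to 60.
The 19th integer lands in an occupied pair, forcing a sum of 60.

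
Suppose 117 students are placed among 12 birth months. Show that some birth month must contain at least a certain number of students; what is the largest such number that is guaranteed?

The 12 birth months are the holes and the 117 students are the pigeons.
If every birth month held at most 9 students, the total would be at most 12 × 9 = 108, which is less than 117.
So some birth month holds at least ⌈117/12⌉ = 10 students.

10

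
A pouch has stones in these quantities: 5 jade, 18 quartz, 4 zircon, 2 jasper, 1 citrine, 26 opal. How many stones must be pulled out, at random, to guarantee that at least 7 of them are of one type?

25

An adversary could hand out at most 6 stones per type (4 types run out sooner): 5 + 6 + 4 + 2 + 1 + 6 = 24 stones and still no type has 7.
One more stone lands in a type already at 6, so 25 draws are enough and 24 are not.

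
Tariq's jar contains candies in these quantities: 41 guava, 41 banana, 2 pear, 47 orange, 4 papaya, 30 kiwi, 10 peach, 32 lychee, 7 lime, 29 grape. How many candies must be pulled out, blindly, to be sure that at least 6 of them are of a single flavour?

An adversary could hand out at most 5 candies per flavour (pear, papaya run out sooner): 5 + 5 + 2 + 5 + 4 + 5 + 5 + 5 + 5 + 5 = 46 candies and still no flavour has 6.
By the pigeonhole principle, one more candy lands in a flavour already at 5, so 47 draws are enough and 46 are not.

47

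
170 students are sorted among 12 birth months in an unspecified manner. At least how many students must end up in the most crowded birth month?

15

Pigeonhole: the 12 birth months are the holes and the 170 students are the pigeons.
If every birth month held at most 14 students, the total would be at most 12 × 14 = 168, which is less than 170.
So some birth month holds at least ⌈170/12⌉ = 15 students.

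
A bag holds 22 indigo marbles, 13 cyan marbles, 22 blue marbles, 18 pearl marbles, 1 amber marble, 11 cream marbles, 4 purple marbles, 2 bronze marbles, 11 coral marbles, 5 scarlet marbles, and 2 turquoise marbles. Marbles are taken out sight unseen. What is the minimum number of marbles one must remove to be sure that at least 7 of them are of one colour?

Pigeonhole: the 11 colours are the holes; the marbles drawn are the pigeons.
To avoid 7 of any one colour, the worst case takes at most 6 of each colour, or every marble of a colour that has fewer than 6.
That gives 6 + 6 + 6 + 6 + 1 + 6 + 4 + 2 + 6 + 5 + 2 = 50 marbles with no colour reaching 7.
The next marble forces some colour to 7, so 50 + 1 = 51.

51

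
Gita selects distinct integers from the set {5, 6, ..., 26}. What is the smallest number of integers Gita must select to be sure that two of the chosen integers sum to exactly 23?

Two chosen integers sum to 23 exactly when both halves of some pair {x, 23−x} with 5 ≤ x ≤ 23−x ≤ 18 are chosen — 7 such pairs.
The remaining 8 elements (those with no distinct partner in range) can never complete a 23-sum, so the worst case takes all of them and one from each pair: 8 + 7 = 15.
By the pigeonhole principle, the 16th integer has to be the second member of some pair, so 15 + 1 = 16.

16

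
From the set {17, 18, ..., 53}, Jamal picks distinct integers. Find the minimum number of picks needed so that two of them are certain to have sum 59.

A set avoiding the sum 59 can contain at most one of each pair {x, 59−x}, plus the 11 elements whose complement lies outside the range.
The integers 30, …, 53 (24 of them) are such a set: any two sum to at least 30+31 = 61 > 59.
By pigeonhole, any 25th integer completes one of the 13 pairs, so 25 choices force a sum of 59.

25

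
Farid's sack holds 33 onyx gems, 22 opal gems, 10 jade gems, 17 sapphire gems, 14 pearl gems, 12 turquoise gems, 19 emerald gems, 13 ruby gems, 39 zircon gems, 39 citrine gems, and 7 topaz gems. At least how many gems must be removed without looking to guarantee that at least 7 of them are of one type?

An adversary could hand out at most 6 gems per type: 6 + 6 + 6 + 6 + 6 + 6 + 6 + 6 + 6 + 6 + 6 = 66 gems and still no type has 7.
One more gem lands in a type already at 6, so 67 draws are enough and 66 are not.

67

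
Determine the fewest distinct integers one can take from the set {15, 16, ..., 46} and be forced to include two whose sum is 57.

19

Two chosen integers sum to 57 exactly when both halves of some pair {x, 57−x} with 15 ≤ x ≤ 57−x ≤ 42 are chosen — 14 such pairs.
The remaining 4 elements (those with no distinct partner in range) can never complete a 57-sum, so the worst case takes all of them and one from each pair: 4 + 14 = 18.
The 19th integer has to be the second member of some pair, so 18 + 1 = 19.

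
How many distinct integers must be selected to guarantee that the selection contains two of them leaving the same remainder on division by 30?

31

Pigeonhole: the 30 residue classes mod 30 are the pigeonholes.
With 30 integers one could put 1 in each residue class and have no class reach 2.
The 31st integer pushes some class to 2, so 30·1 + 1 = 31.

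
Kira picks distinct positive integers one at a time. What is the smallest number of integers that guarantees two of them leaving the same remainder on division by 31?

Pigeonhole: the 31 residue classes mod 31 are the pigeonholes.
With 31 integers one could put 1 in each residue class and have no class reach 2.
The 32nd integer pushes some class to 2, so 31·1 + 1 = 32.

32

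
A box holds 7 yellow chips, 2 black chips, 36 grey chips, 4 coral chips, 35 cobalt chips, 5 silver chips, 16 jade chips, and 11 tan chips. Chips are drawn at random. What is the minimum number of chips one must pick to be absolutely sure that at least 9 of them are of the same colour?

51

By pigeonhole, put each drawn chip into a box by colour. The largest draw with every box below 9 takes min(count, 8) from each colour; colours with fewer than 8 contribute all they have.
Σ min(cᵢ, 8) = 7 + 2 + 8 + 4 + 8 + 5 + 8 + 8 = 50.
Draw number 50 + 1 = 51 must push one box to 9.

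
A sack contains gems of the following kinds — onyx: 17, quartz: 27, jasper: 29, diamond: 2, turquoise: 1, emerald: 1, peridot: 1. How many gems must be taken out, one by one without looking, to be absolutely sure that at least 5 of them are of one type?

Pigeonhole: the 7 types are the holes; the gems drawn are the pigeons.
To avoid 5 of any one type, the worst case takes at most 4 of each type, or every gem of a type that has fewer than 4.
That gives 4 + 4 + 4 + 2 + 1 + 1 + 1 = 17 gems with no type reaching 5.
The next gem forces some type to 5, so 17 + 1 = 18.

18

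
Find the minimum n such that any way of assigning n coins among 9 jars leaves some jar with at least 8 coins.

64

With 63 coins one could put exactly 7 in each of the 9 jars, and no jar would reach 8.
Pigeonhole: one more coin must land in a jar that already has 7, giving it 8.
So 9 × 7 + 1 = 64 coins are required.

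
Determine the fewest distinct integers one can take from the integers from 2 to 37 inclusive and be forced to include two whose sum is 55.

Group the elements by complementary pair {x, 55−x}: {18,37}, {19,36}, {20,35}, …, giving 10 two-element pairs and 16 integers whose partner 55−x falls outside [2,37].
Pigeonhole: treating each of those 26 groups as a pigeonhole, one can pick one integer per group — 26 integers — with no two summing to 55.
The 27th integer lands in an occupied pair, forcing a sum of 55.

27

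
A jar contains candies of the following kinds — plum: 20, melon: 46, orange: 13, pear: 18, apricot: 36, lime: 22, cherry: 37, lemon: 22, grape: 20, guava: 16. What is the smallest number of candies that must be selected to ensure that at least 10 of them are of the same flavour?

91

By the pigeonhole principle, the 10 flavours are the holes; the candies drawn are the pigeons.
To avoid 10 of any one flavour, the worst case takes at most 9 of each flavour.
That gives 9 + 9 + 9 + 9 + 9 + 9 + 9 + 9 + 9 + 9 = 90 candies with no flavour reaching 10.
The next candy forces some flavour to 10, so 90 + 1 = 91.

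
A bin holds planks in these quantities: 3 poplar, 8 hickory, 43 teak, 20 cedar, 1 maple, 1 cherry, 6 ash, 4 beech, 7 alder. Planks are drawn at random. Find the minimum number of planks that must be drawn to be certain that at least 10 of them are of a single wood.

49

An adversary could hand out at most 9 planks per wood (7 woods run out sooner): 3 + 8 + 9 + 9 + 1 + 1 + 6 + 4 + 7 = 48 planks and still no wood has 10.
Pigeonhole: one more plank lands in a wood already at 9, so 49 draws are enough and 48 are not.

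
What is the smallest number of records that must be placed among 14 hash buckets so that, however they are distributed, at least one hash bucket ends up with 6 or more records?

With 70 records one could put exactly 5 in each of the 14 hash buckets, and no hash bucket would reach 6.
By pigeonhole, one more record must land in a hash bucket that already has 5, giving it 6.
So 14 × 5 + 1 = 71 records are required.

71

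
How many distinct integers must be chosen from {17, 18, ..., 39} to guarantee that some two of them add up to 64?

17

A set avoiding the sum 64 can contain at most one of each pair {x, 64−x}, plus the 9 elements whose complement lies outside the range or equal to its own complement.
The integers 17, …, 32 (16 of them) are such a set: any two sum to at least 17+18 = 35 and at most 31+32 = 63 < 64.
Any 17th integer completes one of the 7 pairs, so 17 choices force a sum of 64.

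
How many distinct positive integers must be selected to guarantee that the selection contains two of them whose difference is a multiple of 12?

Integers whose pairwise differences are multiples of 12 are exactly those sharing a remainder mod 12. The 12 residue classes mod 12 are the pigeonholes.
With 12 integers one could put 1 in each residue class and have no class reach 2.
The 13th integer pushes some class to 2, so 12·1 + 1 = 13.

13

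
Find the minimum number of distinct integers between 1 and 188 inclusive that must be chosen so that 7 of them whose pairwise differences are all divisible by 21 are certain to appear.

127

Integers whose pairwise differences are multiples of 21 are exactly those sharing a remainder mod 21. The 21 residue classes mod 21 are the pigeonholes.
With 126 integers one could put 6 in each residue class and have no class reach 7.
The 127th integer pushes some class to 7, so 21·6 + 1 = 127.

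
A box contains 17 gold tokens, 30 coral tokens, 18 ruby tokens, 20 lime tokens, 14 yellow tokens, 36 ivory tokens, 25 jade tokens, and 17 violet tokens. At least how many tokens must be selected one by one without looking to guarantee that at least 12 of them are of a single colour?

89

An adversary could hand out at most 11 tokens per colour: 11 + 11 + 11 + 11 + 11 + 11 + 11 + 11 = 88 tokens and still no colour has 12.
By the pigeonhole principle, one more token lands in a colour already at 11, so 89 draws are enough and 88 are not.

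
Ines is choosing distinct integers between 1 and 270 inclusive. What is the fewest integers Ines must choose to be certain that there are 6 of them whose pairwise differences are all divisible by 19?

Integers whose pairwise differences are multiples of 19 are exactly those sharing a remainder mod 19. Pigeonhole: the 19 residue classes mod 19 are the pigeonholes.
With 95 integers one could put 5 in each residue class and have no class reach 6.
The 96th integer pushes some class to 6, so 19·5 + 1 = 96.

96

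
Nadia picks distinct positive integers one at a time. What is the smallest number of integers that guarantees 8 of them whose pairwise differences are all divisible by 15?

106

Integers whose pairwise differences are multiples of 15 are exactly those sharing a remainder mod 15. The 15 residue classes mod 15 are the pigeonholes.
With 105 integers one could put 7 in each residue class and have no class reach 8.
The 106th integer pushes some class to 8, so 15·7 + 1 = 106.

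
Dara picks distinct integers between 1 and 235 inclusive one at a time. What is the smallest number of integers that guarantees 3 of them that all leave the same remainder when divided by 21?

By pigeonhole, the 21 residue classes mod 21 are the pigeonholes.
With 42 integers one could put 2 in each residue class and have no class reach 3.
The 43rd integer pushes some class to 3, so 21·2 + 1 = 43.

43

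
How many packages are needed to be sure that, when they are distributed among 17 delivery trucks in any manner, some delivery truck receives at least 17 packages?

With 272 packages one could put exactly 16 in each of the 17 delivery trucks, and no delivery truck would reach 17.
One more package must land in a delivery truck that already has 16, giving it 17.
So 17 × 16 + 1 = 273 packages are required.

273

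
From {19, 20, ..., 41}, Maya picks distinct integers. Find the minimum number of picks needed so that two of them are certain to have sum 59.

13

Two chosen integers sum to 59 exactly when both halves of some pair {x, 59−x} with 19 ≤ x ≤ 59−x ≤ 40 are chosen — 11 such pairs.
The remaining 1 element (those with no distinct partner in range) can never complete a 59-sum, so the worst case takes all of them and one from each pair: 1 + 11 = 12.
By pigeonhole, the 13th integer has to be the second member of some pair, so 12 + 1 = 13.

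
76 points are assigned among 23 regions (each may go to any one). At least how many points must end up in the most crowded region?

4

By the pigeonhole principle, the 23 regions are the holes and the 76 points are the pigeons.
If every region held at most 3 points, the total would be at most 23 × 3 = 69, which is less than 76.
So some region holds at least ⌈76/23⌉ = 4 points.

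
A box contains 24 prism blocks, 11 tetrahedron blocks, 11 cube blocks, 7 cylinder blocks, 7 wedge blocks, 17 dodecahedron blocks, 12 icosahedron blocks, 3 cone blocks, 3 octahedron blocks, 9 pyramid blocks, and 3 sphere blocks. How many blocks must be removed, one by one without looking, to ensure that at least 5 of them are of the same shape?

42

Put each drawn block into a box by shape. The largest draw with every box below 5 takes min(count, 4) from each shape; shapes with fewer than 4 contribute all they have.
Σ min(cᵢ, 4) = 4 + 4 + 4 + 4 + 4 + 4 + 4 + 3 + 3 + 4 + 3 = 41.
Draw number 41 + 1 = 42 must push one box to 5.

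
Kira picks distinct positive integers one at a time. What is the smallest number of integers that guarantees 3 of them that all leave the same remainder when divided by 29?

By the pigeonhole principle, the 29 residue classes mod 29 are the pigeonholes.
With 58 integers one could put 2 in each residue class and have no class reach 3.
The 59th integer pushes some class to 3, so 29·2 + 1 = 59.

59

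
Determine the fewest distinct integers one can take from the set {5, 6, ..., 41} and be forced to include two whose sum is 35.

Two chosen integers sum to 35 exactly when both halves of some pair {x, 35−x} with 5 ≤ x ≤ 35−x ≤ 30 are chosen — 13 such pairs.
The remaining 11 elements (those with no distinct partner in range) can never complete a 35-sum, so the worst case takes all of them and one from each pair: 11 + 13 = 24.
The 25th integer has to be the second member of some pair, so 24 + 1 = 25.

25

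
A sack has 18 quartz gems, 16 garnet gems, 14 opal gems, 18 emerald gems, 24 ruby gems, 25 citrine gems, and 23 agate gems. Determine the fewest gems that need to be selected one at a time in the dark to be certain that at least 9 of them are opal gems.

In the worst case for collecting opal gems, every non-opal gem comes out first.
There are 18 + 16 + 18 + 24 + 25 + 23 = 124 non-opal gems altogether.
After those, each further gem must be opal, so 124 + 9 = 133 draws guarantee 9 opal gems.

133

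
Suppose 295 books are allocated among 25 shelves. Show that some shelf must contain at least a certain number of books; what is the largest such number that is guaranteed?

The 25 shelves are the holes and the 295 books are the pigeons.
If every shelf held at most 11 books, the total would be at most 25 × 11 = 275, which is less than 295.
So some shelf holds at least ⌈295/25⌉ = 12 books.

12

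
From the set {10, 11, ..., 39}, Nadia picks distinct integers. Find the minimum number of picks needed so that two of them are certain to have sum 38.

22

A set avoiding the sum 38 can contain at most one of each pair {x, 38−x}, plus the 12 elements whose complement lies outside the range or equal to its own complement.
The integers 19, …, 39 (21 of them) are such a set: any two sum to at least 19+20 = 39 > 38.
Any 22nd integer completes one of the 9 pairs, so 22 choices force a sum of 38.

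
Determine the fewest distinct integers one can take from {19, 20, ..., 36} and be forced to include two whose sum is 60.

13

Two chosen integers sum to 60 exactly when both halves of some pair {x, 60−x} with 24 ≤ x ≤ 60−x ≤ 36 are chosen — 6 such pairs.
The remaining 6 elements (those with no distinct partner in range) can never complete a 60-sum, so the worst case takes all of them and one from each pair: 6 + 6 = 12.
By pigeonhole, the 13th integer has to be the second member of some pair, so 12 + 1 = 13.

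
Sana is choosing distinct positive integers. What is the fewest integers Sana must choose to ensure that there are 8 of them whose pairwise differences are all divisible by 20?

Integers whose pairwise differences are multiples of 20 are exactly those sharing a remainder mod 20. The 20 residue classes mod 20 are the pigeonholes.
With 140 integers one could put 7 in each residue class and have no class reach 8.
The 141st integer pushes some class to 8, so 20·7 + 1 = 141.

141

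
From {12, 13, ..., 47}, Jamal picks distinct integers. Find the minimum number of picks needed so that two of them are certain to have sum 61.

20

Two chosen integers sum to 61 exactly when both halves of some pair {x, 61−x} with 14 ≤ x ≤ 61−x ≤ 47 are chosen — 17 such pairs.
The remaining 2 elements (those with no distinct partner in range) can never complete a 61-sum, so the worst case takes all of them and one from each pair: 2 + 17 = 19.
Pigeonhole: the 20th integer has to be the second member of some pair, so 19 + 1 = 20.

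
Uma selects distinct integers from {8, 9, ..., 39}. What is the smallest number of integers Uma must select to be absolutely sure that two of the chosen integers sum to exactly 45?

18

A set avoiding the sum 45 can contain at most one of each pair {x, 45−x}, plus the 2 elements whose complement lies outside the range.
The integers 23, …, 39 (17 of them) are such a set: any two sum to at least 23+24 = 47 > 45.
Pigeonhole: any 18th integer completes one of the 15 pairs, so 18 choices force a sum of 45.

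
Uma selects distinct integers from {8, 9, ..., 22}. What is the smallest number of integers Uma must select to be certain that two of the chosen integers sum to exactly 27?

A set avoiding the sum 27 can contain at most one of each pair {x, 27−x}, plus the 3 elements whose complement lies outside the range.
The integers 14, …, 22 (9 of them) are such a set: any two sum to at least 14+15 = 29 > 27.
By the pigeonhole principle, any 10th integer completes one of the 6 pairs, so 10 choices force a sum of 27.

10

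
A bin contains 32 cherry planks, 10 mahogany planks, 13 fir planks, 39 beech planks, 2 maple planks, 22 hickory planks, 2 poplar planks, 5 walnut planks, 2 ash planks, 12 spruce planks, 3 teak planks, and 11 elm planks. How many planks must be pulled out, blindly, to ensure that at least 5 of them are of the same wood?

42

By the pigeonhole principle, the 12 woods are the holes; the planks drawn are the pigeons.
To avoid 5 of any one wood, the worst case takes at most 4 of each wood, or every plank of a wood that has fewer than 4.
That gives 4 + 4 + 4 + 4 + 2 + 4 + 2 + 4 + 2 + 4 + 3 + 4 = 41 planks with no wood reaching 5.
The next plank forces some wood to 5, so 41 + 1 = 42.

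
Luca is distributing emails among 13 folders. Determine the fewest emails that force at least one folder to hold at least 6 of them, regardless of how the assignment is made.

With 65 emails one could put exactly 5 in each of the 13 folders, and no folder would reach 6.
By pigeonhole, one more email must land in a folder that already has 5, giving it 6.
So 13 × 5 + 1 = 66 emails are required.

66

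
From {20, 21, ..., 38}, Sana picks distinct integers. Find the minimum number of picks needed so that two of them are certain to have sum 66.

15

A set avoiding the sum 66 can contain at most one of each pair {x, 66−x}, plus the 9 elements whose complement lies outside the range or equal to its own complement.
The integers 20, …, 33 (14 of them) are such a set: any two sum to at least 20+21 = 41 and at most 32+33 = 65 < 66.
Any 15th integer completes one of the 5 pairs, so 15 choices force a sum of 66.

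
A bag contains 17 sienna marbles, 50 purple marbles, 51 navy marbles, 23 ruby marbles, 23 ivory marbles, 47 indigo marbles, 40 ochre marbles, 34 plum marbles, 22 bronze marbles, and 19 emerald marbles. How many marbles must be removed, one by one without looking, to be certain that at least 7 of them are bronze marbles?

311

In the worst case for collecting bronze marbles, every non-bronze marble comes out first.
There are 17 + 50 + 51 + 23 + 23 + 47 + 40 + 34 + 19 = 304 non-bronze marbles altogether.
After those, each further marble must be bronze, so 304 + 7 = 311 draws guarantee 7 bronze marbles.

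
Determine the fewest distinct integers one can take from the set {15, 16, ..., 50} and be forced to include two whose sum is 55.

24

Group the elements by complementary pair {x, 55−x}: {15,40}, {16,39}, {17,38}, …, giving 13 two-element pairs and 10 integers whose partner 55−x falls outside [15,50].
Pigeonhole: treating each of those 23 groups as a pigeonhole, one can pick one integer per group — 23 integers — with no two summing to 55.
The 24th integer lands in an occupied pair, forcing a sum of 55.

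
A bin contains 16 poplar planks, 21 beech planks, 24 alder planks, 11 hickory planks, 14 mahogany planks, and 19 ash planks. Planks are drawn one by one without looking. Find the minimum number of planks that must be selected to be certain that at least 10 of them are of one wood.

55

By pigeonhole, the 6 woods are the holes; the planks drawn are the pigeons.
To avoid 10 of any one wood, the worst case takes at most 9 of each wood.
That gives 9 + 9 + 9 + 9 + 9 + 9 = 54 planks with no wood reaching 10.
The next plank forces some wood to 10, so 54 + 1 = 55.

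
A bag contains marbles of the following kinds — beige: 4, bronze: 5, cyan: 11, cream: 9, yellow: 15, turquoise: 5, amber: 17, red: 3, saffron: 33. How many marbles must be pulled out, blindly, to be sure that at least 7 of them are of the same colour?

48

An adversary could hand out at most 6 marbles per colour (4 colours run out sooner): 4 + 5 + 6 + 6 + 6 + 5 + 6 + 3 + 6 = 47 marbles and still no colour has 7.
By the pigeonhole principle, one more marble lands in a colour already at 6, so 48 draws are enough and 47 are not.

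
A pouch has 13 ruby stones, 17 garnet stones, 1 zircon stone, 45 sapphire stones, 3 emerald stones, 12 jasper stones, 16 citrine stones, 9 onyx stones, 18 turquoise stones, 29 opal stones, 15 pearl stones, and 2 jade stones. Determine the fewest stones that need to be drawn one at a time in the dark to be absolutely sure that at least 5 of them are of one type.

43

Put each drawn stone into a box by type. The largest draw with every box below 5 takes min(count, 4) from each type; types with fewer than 4 contribute all they have.
Σ min(cᵢ, 4) = 4 + 4 + 1 + 4 + 3 + 4 + 4 + 4 + 4 + 4 + 4 + 2 = 42.
Draw number 42 + 1 = 43 must push one box to 5.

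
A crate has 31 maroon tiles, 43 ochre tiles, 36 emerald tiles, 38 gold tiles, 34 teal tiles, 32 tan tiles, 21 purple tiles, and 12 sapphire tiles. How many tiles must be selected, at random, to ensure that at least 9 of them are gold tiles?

218

In the worst case for collecting gold tiles, every non-gold tile comes out first.
There are 31 + 43 + 36 + 34 + 32 + 21 + 12 = 209 non-gold tiles altogether.
After those, each further tile must be gold, so 209 + 9 = 218 draws guarantee 9 gold tiles.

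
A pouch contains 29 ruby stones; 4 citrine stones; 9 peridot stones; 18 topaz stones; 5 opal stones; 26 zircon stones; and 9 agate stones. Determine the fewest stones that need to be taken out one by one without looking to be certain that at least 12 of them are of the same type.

61

By the pigeonhole principle, the 7 types are the holes; the stones drawn are the pigeons.
To avoid 12 of any one type, the worst case takes at most 11 of each type, or every stone of a type that has fewer than 11.
That gives 11 + 4 + 9 + 11 + 5 + 11 + 9 = 60 stones with no type reaching 12.
The next stone forces some type to 12, so 60 + 1 = 61.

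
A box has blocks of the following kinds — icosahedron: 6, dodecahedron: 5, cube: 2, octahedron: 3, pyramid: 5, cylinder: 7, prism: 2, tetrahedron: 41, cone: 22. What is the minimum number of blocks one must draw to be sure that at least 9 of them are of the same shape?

47

Put each drawn block into a box by shape. The largest draw with every box below 9 takes min(count, 8) from each shape; shapes with fewer than 8 contribute all they have.
Σ min(cᵢ, 8) = 6 + 5 + 2 + 3 + 5 + 7 + 2 + 8 + 8 = 46.
Draw number 46 + 1 = 47 must push one box to 9.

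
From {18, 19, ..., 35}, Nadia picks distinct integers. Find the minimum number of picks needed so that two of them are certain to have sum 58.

13

A set avoiding the sum 58 can contain at most one of each pair {x, 58−x}, plus the 6 elements whose complement lies outside the range or equal to its own complement.
The integers 18, …, 29 (12 of them) are such a set: any two sum to at least 18+19 = 37 and at most 28+29 = 57 < 58.
Any 13th integer completes one of the 6 pairs, so 13 choices force a sum of 58.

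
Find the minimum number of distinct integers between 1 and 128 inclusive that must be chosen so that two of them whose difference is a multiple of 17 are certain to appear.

Integers whose pairwise differences are multiples of 17 are exactly those sharing a remainder mod 17. The 17 residue classes mod 17 are the pigeonholes.
With 17 integers one could put 1 in each residue class and have no class reach 2.
The 18th integer pushes some class to 2, so 17·1 + 1 = 18.

18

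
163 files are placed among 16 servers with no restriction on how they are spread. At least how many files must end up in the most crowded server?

The 16 servers are the holes and the 163 files are the pigeons.
If every server held at most 10 files, the total would be at most 16 × 10 = 160, which is less than 163.
So some server holds at least ⌈163/16⌉ = 11 files.

11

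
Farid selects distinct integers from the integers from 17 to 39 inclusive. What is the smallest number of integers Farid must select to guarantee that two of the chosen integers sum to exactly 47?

17

Group the elements by complementary pair {x, 47−x}: {17,30}, {18,29}, {19,28}, …, giving 7 two-element pairs and 9 integers whose partner 47−x falls outside [17,39].
Treating each of those 16 groups as a pigeonhole, one can pick one integer per group — 16 integers — with no two summing to 47.
The 17th integer lands in an occupied pair, forcing a sum of 47.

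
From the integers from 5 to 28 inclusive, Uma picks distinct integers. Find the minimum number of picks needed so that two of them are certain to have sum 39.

Group the elements by complementary pair {x, 39−x}: {11,28}, {12,27}, {13,26}, …, giving 9 two-element pairs and 6 integers whose partner 39−x falls outside [5,28].
Treating each of those 15 groups as a pigeonhole, one can pick one integer per group — 15 integers — with no two summing to 39.
The 16th integer lands in an occupied pair, forcing a sum of 39.

16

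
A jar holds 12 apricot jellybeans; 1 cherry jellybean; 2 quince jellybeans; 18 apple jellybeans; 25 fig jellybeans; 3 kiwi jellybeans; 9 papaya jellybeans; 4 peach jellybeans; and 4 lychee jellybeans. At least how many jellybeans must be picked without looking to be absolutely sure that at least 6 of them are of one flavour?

The 9 flavours are the holes; the jellybeans drawn are the pigeons.
To avoid 6 of any one flavour, the worst case takes at most 5 of each flavour, or every jellybean of a flavour that has fewer than 5.
That gives 5 + 1 + 2 + 5 + 5 + 3 + 5 + 4 + 4 = 34 jellybeans with no flavour reaching 6.
The next jellybean forces some flavour to 6, so 34 + 1 = 35.

35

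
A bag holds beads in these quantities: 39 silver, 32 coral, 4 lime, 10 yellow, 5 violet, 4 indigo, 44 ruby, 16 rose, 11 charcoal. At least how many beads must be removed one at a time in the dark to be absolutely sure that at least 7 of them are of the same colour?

Put each drawn bead into a box by colour. The largest draw with every box below 7 takes min(count, 6) from each colour; colours with fewer than 6 contribute all they have.
Σ min(cᵢ, 6) = 6 + 6 + 4 + 6 + 5 + 4 + 6 + 6 + 6 = 49.
Draw number 49 + 1 = 50 must push one box to 7.

50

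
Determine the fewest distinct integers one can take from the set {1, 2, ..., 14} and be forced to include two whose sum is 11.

10

A set avoiding the sum 11 can contain at most one of each pair {x, 11−x}, plus the 4 elements whose complement lies outside the range.
The integers 6, …, 14 (9 of them) are such a set: any two sum to at least 6+7 = 13 > 11.
By the pigeonhole principle, any 10th integer completes one of the 5 pairs, so 10 choices force a sum of 11.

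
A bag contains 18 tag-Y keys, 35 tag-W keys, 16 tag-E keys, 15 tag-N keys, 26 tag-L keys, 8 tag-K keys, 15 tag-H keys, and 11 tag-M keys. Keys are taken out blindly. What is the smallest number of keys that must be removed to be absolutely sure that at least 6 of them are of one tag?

41

By the pigeonhole principle, put each drawn key into a box by tag. The largest draw with every box below 6 takes min(count, 5) from each tag.
Σ min(cᵢ, 5) = 5 + 5 + 5 + 5 + 5 + 5 + 5 + 5 = 40.
Draw number 40 + 1 = 41 must push one box to 6.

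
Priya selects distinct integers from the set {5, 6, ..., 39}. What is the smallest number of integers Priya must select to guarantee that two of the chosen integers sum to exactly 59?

26

Group the elements by complementary pair {x, 59−x}: {20,39}, {21,38}, {22,37}, …, giving 10 two-element pairs and 15 integers whose partner 59−x falls outside [5,39].
Treating each of those 25 groups as a pigeonhole, one can pick one integer per group — 25 integers — with no two summing to 59.
The 26th integer lands in an occupied pair, forcing a sum of 59.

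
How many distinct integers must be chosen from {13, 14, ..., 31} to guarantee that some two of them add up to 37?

14

Group the elements by complementary pair {x, 37−x}: {13,24}, {14,23}, {15,22}, …, giving 6 two-element pairs and 7 integers whose partner 37−x falls outside [13,31].
Treating each of those 13 groups as a pigeonhole, one can pick one integer per group — 13 integers — with no two summing to 37.
The 14th integer lands in an occupied pair, forcing a sum of 37.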